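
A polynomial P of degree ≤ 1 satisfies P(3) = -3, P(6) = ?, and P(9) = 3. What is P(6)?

The 2 known points determine the degree-1 polynomial uniquely.
Write P(n) = an + b. Substituting each data point gives a linear system:
  3a + b = -3
  9a + b = 3
Solving the system yields a = 1, b = -6.
So P(n) = n - 6.
Then P(6) = 0.

0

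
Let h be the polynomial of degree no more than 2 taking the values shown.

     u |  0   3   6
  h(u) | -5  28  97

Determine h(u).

h(u) = 2u^2 + 5u - 5

Write h(u) = au^2 + bu + c. Substituting each data point gives a linear system:
  c = -5
  9a + 3b + c = 28
  36a + 6b + c = 97
Solving the system yields a = 2, b = 5, c = -5.
So h(u) = 2u^2 + 5u - 5.
Check: h(0) = -5. ✓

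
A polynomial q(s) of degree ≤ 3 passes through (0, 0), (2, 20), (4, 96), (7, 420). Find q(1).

6

Using the Lagrange interpolation formula with nodes 0, 2, 4, 7:
  L_0(s) = (s - 2)(s - 4)(s - 7) / -56
  L_1(s) = s(s - 4)(s - 7) / 20
  L_2(s) = s(s - 2)(s - 7) / -24
  L_3(s) = s(s - 2)(s - 4) / 105
Then q(s) = 0·L_0(s) + 20·L_1(s) + 96·L_2(s) + 420·L_3(s).
Expanding and collecting terms gives q(s) = s^3 + s^2 + 4s.
Evaluating at s = 1: q(1) = 6.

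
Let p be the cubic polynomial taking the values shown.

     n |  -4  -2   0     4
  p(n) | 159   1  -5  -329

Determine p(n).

p(n) = -4n^3 - 5n^2 + 3n - 5

Write p(n) = an^3 + bn^2 + cn + d. Substituting each data point gives a linear system:
  -64a + 16b - 4c + d = 159
  -8a + 4b - 2c + d = 1
  d = -5
  64a + 16b + 4c + d = -329
Solving the system yields a = -4, b = -5, c = 3, d = -5.
So p(n) = -4n^3 - 5n^2 + 3n - 5.
Check: p(4) = -329. ✓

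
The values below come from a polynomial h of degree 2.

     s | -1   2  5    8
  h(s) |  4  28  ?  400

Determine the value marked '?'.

On equispaced nodes a degree-2 polynomial has vanishing third forward difference, so
  - h(-1) + 3·h(2) - 3·h(5) + h(8) = 0.
Substituting the known values and solving for h(5):
  -3·h(5) = -480
  h(5) = 160.

160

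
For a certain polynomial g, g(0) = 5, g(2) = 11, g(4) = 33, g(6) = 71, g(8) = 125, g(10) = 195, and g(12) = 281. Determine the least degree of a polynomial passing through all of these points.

Forward differences of the values at n = 0, 2, 4, 6, 8, 10, 12:
  g  : 5  11  33  71  125  195  281
  Δ  : 6  22  38  54  70  86
  Δ^2: 16  16  16  16  16
  Δ^3: 0  0  0  0
  Δ^4: 0  0  0
  Δ^5: 0  0
  Δ^6: 0
The second differences are constant (16) and nonzero, while all higher differences vanish, so the minimal degree is 2.

2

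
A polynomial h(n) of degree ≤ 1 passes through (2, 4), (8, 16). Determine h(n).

Write h(n) = an + b. Substituting each data point gives a linear system:
  2a + b = 4
  8a + b = 16
Solving the system yields a = 2, b = 0.
So h(n) = 2n.
Check: h(8) = 16. ✓

h(n) = 2n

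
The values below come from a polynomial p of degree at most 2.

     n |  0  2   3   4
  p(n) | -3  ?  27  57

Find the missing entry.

The 3 known points determine the degree-2 polynomial uniquely.
Write p(n) = an^2 + bn + c. Substituting each data point gives a linear system:
  c = -3
  9a + 3b + c = 27
  16a + 4b + c = 57
Solving the system yields a = 5, b = -5, c = -3.
So p(n) = 5n² - 5n - 3.
Then p(2) = 7.

7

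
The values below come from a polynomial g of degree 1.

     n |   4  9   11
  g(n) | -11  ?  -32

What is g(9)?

The 2 known points determine the degree-1 polynomial uniquely.
Write g(n) = an + b. Substituting each data point gives a linear system:
  4a + b = -11
  11a + b = -32
Solving the system yields a = -3, b = 1.
So g(n) = -3n + 1.
Then g(9) = -26.

-26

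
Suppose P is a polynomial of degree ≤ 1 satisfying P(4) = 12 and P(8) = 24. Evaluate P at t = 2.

Write P(t) = at + b. Substituting each data point gives a linear system:
  4a + b = 12
  8a + b = 24
Solving the system yields a = 3, b = 0.
So P(t) = 3t.
Then P(2) = 6.

6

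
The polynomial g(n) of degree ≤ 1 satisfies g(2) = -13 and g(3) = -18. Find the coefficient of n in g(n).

-5

Write g(n) = an + b. Substituting each data point gives a linear system:
  2a + b = -13
  3a + b = -18
Solving the system yields a = -5, b = -3.
So g(n) = -5n - 3.
The leading coefficient is -5.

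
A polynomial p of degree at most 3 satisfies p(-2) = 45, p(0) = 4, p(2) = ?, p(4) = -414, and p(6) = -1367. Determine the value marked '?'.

On equispaced nodes a degree-3 polynomial has vanishing fourth forward difference, so
  p(-2) - 4·p(0) + 6·p(2) - 4·p(4) + p(6) = 0.
Substituting the known values and solving for p(2):
  6·p(2) = -318
  p(2) = -53.

-53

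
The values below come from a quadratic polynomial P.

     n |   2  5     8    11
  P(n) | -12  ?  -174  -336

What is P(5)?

On equispaced nodes a degree-2 polynomial has vanishing third forward difference, so
  - P(2) + 3·P(5) - 3·P(8) + P(11) = 0.
Substituting the known values and solving for P(5):
  3·P(5) = -198
  P(5) = -66.

-66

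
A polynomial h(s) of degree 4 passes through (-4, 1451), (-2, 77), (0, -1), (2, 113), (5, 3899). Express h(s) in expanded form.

h(s) = 6s^4 + s^3 + 5s - 1

Using the Lagrange interpolation formula with nodes -4, -2, 0, 2, 5:
  L_0(s) = (s + 2)s(s - 2)(s - 5) / 432
  L_1(s) = (s + 4)s(s - 2)(s - 5) / -112
  L_2(s) = (s + 4)(s + 2)(s - 2)(s - 5) / 80
  L_3(s) = (s + 4)(s + 2)s(s - 5) / -144
  L_4(s) = (s + 4)(s + 2)s(s - 2) / 945
Then h(s) = 1451·L_0(s) + 77·L_1(s) - 1·L_2(s) + 113·L_3(s) + 3899·L_4(s).
Expanding and collecting terms gives h(s) = 6s^4 + s^3 + 5s - 1.
Check: h(0) = -1. ✓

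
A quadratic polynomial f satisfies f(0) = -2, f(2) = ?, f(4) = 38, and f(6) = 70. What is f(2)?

The 3 known points determine the degree-2 polynomial uniquely.
Write f(u) = au^2 + bu + c. Substituting each data point gives a linear system:
  c = -2
  16a + 4b + c = 38
  36a + 6b + c = 70
Solving the system yields a = 1, b = 6, c = -2.
So f(u) = u² + 6u - 2.
Then f(2) = 14.

14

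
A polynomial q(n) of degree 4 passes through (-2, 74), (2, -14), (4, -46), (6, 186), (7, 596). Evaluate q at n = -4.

706

Write q(n) = an^4 + bn^3 + cn^2 + dn + e. Substituting each data point gives a linear system:
  16a - 8b + 4c - 2d + e = 74
  16a + 8b + 4c + 2d + e = -14
  256a + 64b + 16c + 4d + e = -46
  1296a + 216b + 36c + 6d + e = 186
  2401a + 343b + 49c + 7d + e = 596
Solving the system yields a = 1, b = -6, c = 5, d = 2, e = -6.
So q(n) = n⁴ - 6n³ + 5n² + 2n - 6.
Then q(-4) = 706.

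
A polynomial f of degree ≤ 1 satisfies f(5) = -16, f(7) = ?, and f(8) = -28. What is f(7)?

The 2 known points determine the degree-1 polynomial uniquely.
Write f(t) = at + b. Substituting each data point gives a linear system:
  5a + b = -16
  8a + b = -28
Solving the system yields a = -4, b = 4.
So f(t) = -4t + 4.
Then f(7) = -24.

-24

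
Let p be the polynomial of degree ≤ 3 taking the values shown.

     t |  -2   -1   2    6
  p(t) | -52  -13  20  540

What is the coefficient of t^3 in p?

Write p(t) = at^3 + bt^2 + ct + d. Substituting each data point gives a linear system:
  -8a + 4b - 2c + d = -52
  -a + b - c + d = -13
  8a + 4b + 2c + d = 20
  216a + 36b + 6c + d = 540
Solving the system yields a = 3, b = -4, c = 6, d = 0.
So p(t) = 3t³ - 4t² + 6t.
The leading coefficient is 3.

3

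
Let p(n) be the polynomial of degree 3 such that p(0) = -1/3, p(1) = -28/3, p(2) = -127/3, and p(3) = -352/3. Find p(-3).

Write p(n) = an^3 + bn^2 + cn + d. Substituting each data point gives a linear system:
  d = -1/3
  a + b + c + d = -28/3
  8a + 4b + 2c + d = -127/3
  27a + 9b + 3c + d = -352/3
Solving the system yields a = -3, b = -3, c = -3, d = -1/3.
So p(n) = -3n^3 - 3n^2 - 3n - 1/3.
Then p(-3) = 188/3.

188/3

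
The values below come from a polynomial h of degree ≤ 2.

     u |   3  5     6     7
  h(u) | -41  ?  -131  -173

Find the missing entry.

-95

The 3 known points determine the degree-2 polynomial uniquely.
Write h(u) = au^2 + bu + c. Substituting each data point gives a linear system:
  9a + 3b + c = -41
  36a + 6b + c = -131
  49a + 7b + c = -173
Solving the system yields a = -3, b = -3, c = -5.
So h(u) = -3u² - 3u - 5.
Then h(5) = -95.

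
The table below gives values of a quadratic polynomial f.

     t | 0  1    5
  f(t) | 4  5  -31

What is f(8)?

-100

Using the Lagrange interpolation formula with nodes 0, 1, 5:
  L_0(t) = (t - 1)(t - 5) / 5
  L_1(t) = t(t - 5) / -4
  L_2(t) = t(t - 1) / 20
Then f(t) = 4·L_0(t) + 5·L_1(t) - 31·L_2(t).
Expanding and collecting terms gives f(t) = -2t^2 + 3t + 4.
Evaluating at t = 8: f(8) = -100.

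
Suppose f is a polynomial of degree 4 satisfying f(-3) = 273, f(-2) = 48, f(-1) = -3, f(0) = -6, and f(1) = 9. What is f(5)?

3009

Write f(n) = an^4 + bn^3 + cn^2 + dn + e. Substituting each data point gives a linear system:
  81a - 27b + 9c - 3d + e = 273
  16a - 8b + 4c - 2d + e = 48
  a - b + c - d + e = -3
  e = -6
  a + b + c + d + e = 9
Solving the system yields a = 4, b = 3, c = 5, d = 3, e = -6.
So f(n) = 4n⁴ + 3n³ + 5n² + 3n - 6.
Then f(5) = 3009.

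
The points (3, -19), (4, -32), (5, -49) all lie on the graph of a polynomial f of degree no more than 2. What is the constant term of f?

Write f(x) = ax^2 + bx + c. Substituting each data point gives a linear system:
  9a + 3b + c = -19
  16a + 4b + c = -32
  25a + 5b + c = -49
Solving the system yields a = -2, b = 1, c = -4.
So f(x) = -2x² + x - 4.
The constant term is -4.

-4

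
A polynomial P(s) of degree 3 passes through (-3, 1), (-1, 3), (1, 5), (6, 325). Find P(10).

Write P(s) = as^3 + bs^2 + cs + d. Substituting each data point gives a linear system:
  -27a + 9b - 3c + d = 1
  -a + b - c + d = 3
  a + b + c + d = 5
  216a + 36b + 6c + d = 325
Solving the system yields a = 1, b = 3, c = 0, d = 1.
So P(s) = s^3 + 3s^2 + 1.
Then P(10) = 1301.

1301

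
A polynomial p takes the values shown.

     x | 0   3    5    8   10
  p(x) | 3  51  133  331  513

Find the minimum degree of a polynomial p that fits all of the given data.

2

Divided differences on the nodes 0, 3, 5, 8, 10:
  order 0: 3  51  133  331  513
  order 1: 16  41  66  91
  order 2: 5  5  5
  order 3: 0  0
  order 4: 0
The order-2 divided differences are all 5 (nonzero) and every higher order vanishes, so the data lies on a polynomial of degree exactly 2.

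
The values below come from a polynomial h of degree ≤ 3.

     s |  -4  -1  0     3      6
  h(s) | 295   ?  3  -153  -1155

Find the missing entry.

7

The 4 known points determine the degree-3 polynomial uniquely.
Write h(s) = as^3 + bs^2 + cs + d. Substituting each data point gives a linear system:
  -64a + 16b - 4c + d = 295
  d = 3
  27a + 9b + 3c + d = -153
  216a + 36b + 6c + d = -1155
Solving the system yields a = -5, b = -2, c = -1, d = 3.
So h(s) = -5s³ - 2s² - s + 3.
Then h(-1) = 7.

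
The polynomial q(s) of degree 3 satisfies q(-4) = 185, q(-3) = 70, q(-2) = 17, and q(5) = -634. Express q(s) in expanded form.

Using the Lagrange interpolation formula with nodes -4, -3, -2, 5:
  L_0(s) = (s + 3)(s + 2)(s - 5) / -18
  L_1(s) = (s + 4)(s + 2)(s - 5) / 8
  L_2(s) = (s + 4)(s + 3)(s - 5) / -14
  L_3(s) = (s + 4)(s + 3)(s + 2) / 504
Then q(s) = 185·L_0(s) + 70·L_1(s) + 17·L_2(s) - 634·L_3(s).
Expanding and collecting terms gives q(s) = -4s^3 - 5s^2 - 2s + 1.
Check: q(-2) = 17. ✓

q(s) = -4s^3 - 5s^2 - 2s + 1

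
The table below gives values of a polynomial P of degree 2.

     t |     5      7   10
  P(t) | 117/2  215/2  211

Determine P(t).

P(t) = 2t^2 + (1/2)t + 6

Write P(t) = at^2 + bt + c. Substituting each data point gives a linear system:
  25a + 5b + c = 117/2
  49a + 7b + c = 215/2
  100a + 10b + c = 211
Solving the system yields a = 2, b = 1/2, c = 6.
So P(t) = 2t² + (1/2)t + 6.
Check: P(7) = 215/2. ✓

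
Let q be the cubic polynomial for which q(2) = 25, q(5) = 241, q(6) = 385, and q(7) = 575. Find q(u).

q(u) = u^3 + 5u^2 - 2u + 1

Write q(u) = au^3 + bu^2 + cu + d. Substituting each data point gives a linear system:
  8a + 4b + 2c + d = 25
  125a + 25b + 5c + d = 241
  216a + 36b + 6c + d = 385
  343a + 49b + 7c + d = 575
Solving the system yields a = 1, b = 5, c = -2, d = 1.
So q(u) = u³ + 5u² - 2u + 1.
Check: q(2) = 25. ✓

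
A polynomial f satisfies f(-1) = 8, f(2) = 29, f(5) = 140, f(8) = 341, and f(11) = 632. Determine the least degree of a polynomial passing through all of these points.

2

Forward differences of the values at n = -1, 2, 5, 8, 11:
  f  : 8  29  140  341  632
  Δ  : 21  111  201  291
  Δ^2: 90  90  90
  Δ^3: 0  0
  Δ^4: 0
The second differences are constant (90) and nonzero, while all higher differences vanish, so the minimal degree is 2.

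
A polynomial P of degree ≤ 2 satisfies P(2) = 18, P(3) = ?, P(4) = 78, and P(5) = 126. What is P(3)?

42

The 3 known points determine the degree-2 polynomial uniquely.
Write P(u) = au^2 + bu + c. Substituting each data point gives a linear system:
  4a + 2b + c = 18
  16a + 4b + c = 78
  25a + 5b + c = 126
Solving the system yields a = 6, b = -6, c = 6.
So P(u) = 6u^2 - 6u + 6.
Then P(3) = 42.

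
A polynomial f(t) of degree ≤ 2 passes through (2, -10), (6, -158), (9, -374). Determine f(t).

f(t) = -5t^2 + 3t + 4

Using the Lagrange interpolation formula with nodes 2, 6, 9:
  L_0(t) = (t - 6)(t - 9) / 28
  L_1(t) = (t - 2)(t - 9) / -12
  L_2(t) = (t - 2)(t - 6) / 21
Then f(t) = -10·L_0(t) - 158·L_1(t) - 374·L_2(t).
Expanding and collecting terms gives f(t) = -5t^2 + 3t + 4.
Check: f(2) = -10. ✓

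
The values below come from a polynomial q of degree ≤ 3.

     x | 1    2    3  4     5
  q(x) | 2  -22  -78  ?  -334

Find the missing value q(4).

-178

On equispaced nodes a degree-3 polynomial has vanishing fourth forward difference, so
  q(1) - 4·q(2) + 6·q(3) - 4·q(4) + q(5) = 0.
Substituting the known values and solving for q(4):
  -4·q(4) = 712
  q(4) = -178.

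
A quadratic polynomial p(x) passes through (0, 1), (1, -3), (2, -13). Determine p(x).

p(x) = -3x^2 - x + 1

Write p(x) = ax^2 + bx + c. Substituting each data point gives a linear system:
  c = 1
  a + b + c = -3
  4a + 2b + c = -13
Solving the system yields a = -3, b = -1, c = 1.
So p(x) = -3x² - x + 1.
Check: p(1) = -3. ✓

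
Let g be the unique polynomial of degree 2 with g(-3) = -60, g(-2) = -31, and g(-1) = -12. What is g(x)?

Write g(x) = ax^2 + bx + c. Substituting each data point gives a linear system:
  9a - 3b + c = -60
  4a - 2b + c = -31
  a - b + c = -12
Solving the system yields a = -5, b = 4, c = -3.
So g(x) = -5x^2 + 4x - 3.
Check: g(-2) = -31. ✓

g(x) = -5x^2 + 4x - 3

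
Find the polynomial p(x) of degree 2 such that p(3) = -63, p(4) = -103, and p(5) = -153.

p(x) = -5x^2 - 5x - 3

Write p(x) = ax^2 + bx + c. Substituting each data point gives a linear system:
  9a + 3b + c = -63
  16a + 4b + c = -103
  25a + 5b + c = -153
Solving the system yields a = -5, b = -5, c = -3.
So p(x) = -5x^2 - 5x - 3.
Check: p(3) = -63. ✓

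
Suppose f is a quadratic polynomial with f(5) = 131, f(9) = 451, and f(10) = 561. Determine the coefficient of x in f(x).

Write f(x) = ax^2 + bx + c. Substituting each data point gives a linear system:
  25a + 5b + c = 131
  81a + 9b + c = 451
  100a + 10b + c = 561
Solving the system yields a = 6, b = -4, c = 1.
So f(x) = 6x^2 - 4x + 1.
The coefficient of x is -4.

-4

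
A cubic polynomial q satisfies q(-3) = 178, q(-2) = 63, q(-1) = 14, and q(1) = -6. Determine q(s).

q(s) = -5s^3 + 3s^2 - 5s + 1

Write q(s) = as^3 + bs^2 + cs + d. Substituting each data point gives a linear system:
  -27a + 9b - 3c + d = 178
  -8a + 4b - 2c + d = 63
  -a + b - c + d = 14
  a + b + c + d = -6
Solving the system yields a = -5, b = 3, c = -5, d = 1.
So q(s) = -5s³ + 3s² - 5s + 1.
Check: q(-3) = 178. ✓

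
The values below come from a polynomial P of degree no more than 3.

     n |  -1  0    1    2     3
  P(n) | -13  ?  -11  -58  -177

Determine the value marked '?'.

The 4 known points determine the degree-3 polynomial uniquely.
Write P(n) = an^3 + bn^2 + cn + d. Substituting each data point gives a linear system:
  -a + b - c + d = -13
  a + b + c + d = -11
  8a + 4b + 2c + d = -58
  27a + 9b + 3c + d = -177
Solving the system yields a = -5, b = -6, c = 6, d = -6.
So P(n) = -5n^3 - 6n^2 + 6n - 6.
Then P(0) = -6.

-6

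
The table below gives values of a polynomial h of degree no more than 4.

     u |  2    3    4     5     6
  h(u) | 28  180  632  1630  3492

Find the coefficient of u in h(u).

6

Write h(u) = au^4 + bu^3 + cu^2 + du + e. Substituting each data point gives a linear system:
  16a + 8b + 4c + 2d + e = 28
  81a + 27b + 9c + 3d + e = 180
  256a + 64b + 16c + 4d + e = 632
  625a + 125b + 25c + 5d + e = 1630
  1296a + 216b + 36c + 6d + e = 3492
Solving the system yields a = 3, b = -1, c = -6, d = 6, e = 0.
So h(u) = 3u⁴ - u³ - 6u² + 6u.
The coefficient of u is 6.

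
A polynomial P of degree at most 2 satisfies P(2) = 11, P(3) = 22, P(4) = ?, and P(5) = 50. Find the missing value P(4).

35

The 3 known points determine the degree-2 polynomial uniquely.
Write P(t) = at^2 + bt + c. Substituting each data point gives a linear system:
  4a + 2b + c = 11
  9a + 3b + c = 22
  25a + 5b + c = 50
Solving the system yields a = 1, b = 6, c = -5.
So P(t) = t² + 6t - 5.
Then P(4) = 35.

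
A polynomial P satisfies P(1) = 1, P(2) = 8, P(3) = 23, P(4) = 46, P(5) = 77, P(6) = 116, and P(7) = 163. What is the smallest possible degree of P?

2

Forward differences of the values at u = 1, 2, 3, 4, 5, 6, 7:
  P  : 1  8  23  46  77  116  163
  Δ  : 7  15  23  31  39  47
  Δ^2: 8  8  8  8  8
  Δ^3: 0  0  0  0
  Δ^4: 0  0  0
  Δ^5: 0  0
  Δ^6: 0
The second differences are constant (8) and nonzero, while all higher differences vanish, so the minimal degree is 2.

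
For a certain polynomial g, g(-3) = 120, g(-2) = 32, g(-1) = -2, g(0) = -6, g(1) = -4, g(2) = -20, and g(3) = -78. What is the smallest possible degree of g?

3

Forward differences of the values at s = -3, -2, -1, 0, 1, 2, 3:
  g  : 120  32  -2  -6  -4  -20  -78
  Δ  : -88  -34  -4  2  -16  -58
  Δ^2: 54  30  6  -18  -42
  Δ^3: -24  -24  -24  -24
  Δ^4: 0  0  0
  Δ^5: 0  0
  Δ^6: 0
The third differences are constant (-24) and nonzero, while all higher differences vanish, so the minimal degree is 3.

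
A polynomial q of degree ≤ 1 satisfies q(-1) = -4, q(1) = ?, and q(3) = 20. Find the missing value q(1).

The 2 known points determine the degree-1 polynomial uniquely.
Write q(x) = ax + b. Substituting each data point gives a linear system:
  -a + b = -4
  3a + b = 20
Solving the system yields a = 6, b = 2.
So q(x) = 6x + 2.
Then q(1) = 8.

8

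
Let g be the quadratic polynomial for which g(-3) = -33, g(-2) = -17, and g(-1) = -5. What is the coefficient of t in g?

Write g(t) = at^2 + bt + c. Substituting each data point gives a linear system:
  9a - 3b + c = -33
  4a - 2b + c = -17
  a - b + c = -5
Solving the system yields a = -2, b = 6, c = 3.
So g(t) = -2t^2 + 6t + 3.
The coefficient of t is 6.

6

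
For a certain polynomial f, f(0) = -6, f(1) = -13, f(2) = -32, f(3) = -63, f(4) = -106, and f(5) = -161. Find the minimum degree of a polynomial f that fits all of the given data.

Forward differences of the values at x = 0, 1, 2, 3, 4, 5:
  f  : -6  -13  -32  -63  -106  -161
  Δ  : -7  -19  -31  -43  -55
  Δ^2: -12  -12  -12  -12
  Δ^3: 0  0  0
  Δ^4: 0  0
  Δ^5: 0
The second differences are constant (-12) and nonzero, while all higher differences vanish, so the minimal degree is 2.

2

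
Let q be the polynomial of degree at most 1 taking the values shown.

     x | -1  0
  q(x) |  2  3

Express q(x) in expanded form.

Write q(x) = ax + b. Substituting each data point gives a linear system:
  -a + b = 2
  b = 3
Solving the system yields a = 1, b = 3.
So q(x) = x + 3.
Check: q(-1) = 2. ✓

q(x) = x + 3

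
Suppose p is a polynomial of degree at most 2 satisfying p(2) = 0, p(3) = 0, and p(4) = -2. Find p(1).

-2

Using the Lagrange interpolation formula with nodes 2, 3, 4:
  L_0(u) = (u - 3)(u - 4) / 2
  L_1(u) = (u - 2)(u - 4) / -1
  L_2(u) = (u - 2)(u - 3) / 2
Then p(u) = 0·L_0(u) + 0·L_1(u) - 2·L_2(u).
Expanding and collecting terms gives p(u) = -u² + 5u - 6.
Evaluating at u = 1: p(1) = -2.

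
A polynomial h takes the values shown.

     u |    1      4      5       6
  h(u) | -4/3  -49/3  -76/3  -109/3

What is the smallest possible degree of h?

Divided differences on the nodes 1, 4, 5, 6:
  order 0: -4/3  -49/3  -76/3  -109/3
  order 1: -5  -9  -11
  order 2: -1  -1
  order 3: 0
The order-2 divided differences are all -1 (nonzero) and every higher order vanishes, so the data lies on a polynomial of degree exactly 2.

2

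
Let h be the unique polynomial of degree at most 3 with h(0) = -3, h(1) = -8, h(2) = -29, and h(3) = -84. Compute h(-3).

96

Using the Lagrange interpolation formula with nodes 0, 1, 2, 3:
  L_0(n) = (n - 1)(n - 2)(n - 3) / -6
  L_1(n) = n(n - 2)(n - 3) / 2
  L_2(n) = n(n - 1)(n - 3) / -2
  L_3(n) = n(n - 1)(n - 2) / 6
Then h(n) = -3·L_0(n) - 8·L_1(n) - 29·L_2(n) - 84·L_3(n).
Expanding and collecting terms gives h(n) = -3n^3 + n^2 - 3n - 3.
Evaluating at n = -3: h(-3) = 96.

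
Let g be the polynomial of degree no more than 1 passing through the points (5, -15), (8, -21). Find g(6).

-17

Using the Lagrange interpolation formula with nodes 5, 8:
  L_0(t) = (t - 8) / -3
  L_1(t) = (t - 5) / 3
Then g(t) = -15·L_0(t) - 21·L_1(t).
Expanding and collecting terms gives g(t) = -2t - 5.
Evaluating at t = 6: g(6) = -17.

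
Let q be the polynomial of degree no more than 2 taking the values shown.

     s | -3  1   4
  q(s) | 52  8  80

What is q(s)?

Using the Lagrange interpolation formula with nodes -3, 1, 4:
  L_0(s) = (s - 1)(s - 4) / 28
  L_1(s) = (s + 3)(s - 4) / -12
  L_2(s) = (s + 3)(s - 1) / 21
Then q(s) = 52·L_0(s) + 8·L_1(s) + 80·L_2(s).
Expanding and collecting terms gives q(s) = 5s^2 - s + 4.
Check: q(1) = 8. ✓

q(s) = 5s^2 - s + 4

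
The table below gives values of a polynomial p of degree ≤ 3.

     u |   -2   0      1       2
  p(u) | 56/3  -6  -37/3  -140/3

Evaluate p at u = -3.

85

Write p(u) = au^3 + bu^2 + cu + d. Substituting each data point gives a linear system:
  -8a + 4b - 2c + d = 56/3
  d = -6
  a + b + c + d = -37/3
  8a + 4b + 2c + d = -140/3
Solving the system yields a = -4, b = -2, c = -1/3, d = -6.
So p(u) = -4u^3 - 2u^2 - (1/3)u - 6.
Then p(-3) = 85.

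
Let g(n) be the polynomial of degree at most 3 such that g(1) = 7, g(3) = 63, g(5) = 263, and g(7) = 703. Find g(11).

2687

Using the Lagrange interpolation formula with nodes 1, 3, 5, 7:
  L_0(n) = (n - 3)(n - 5)(n - 7) / -48
  L_1(n) = (n - 1)(n - 5)(n - 7) / 16
  L_2(n) = (n - 1)(n - 3)(n - 7) / -16
  L_3(n) = (n - 1)(n - 3)(n - 5) / 48
Then g(n) = 7·L_0(n) + 63·L_1(n) + 263·L_2(n) + 703·L_3(n).
Expanding and collecting terms gives g(n) = 2n³ + 2n + 3.
Evaluating at n = 11: g(11) = 2687.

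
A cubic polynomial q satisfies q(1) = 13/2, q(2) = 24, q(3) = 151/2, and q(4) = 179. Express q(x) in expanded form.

Write q(x) = ax^3 + bx^2 + cx + d. Substituting each data point gives a linear system:
  a + b + c + d = 13/2
  8a + 4b + 2c + d = 24
  27a + 9b + 3c + d = 151/2
  64a + 16b + 4c + d = 179
Solving the system yields a = 3, b = -1, c = -1/2, d = 5.
So q(x) = 3x³ - x² - (1/2)x + 5.
Check: q(1) = 13/2. ✓

q(x) = 3x^3 - x^2 - (1/2)x + 5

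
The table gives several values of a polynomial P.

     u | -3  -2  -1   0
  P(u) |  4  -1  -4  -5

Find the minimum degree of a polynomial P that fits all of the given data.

2

Forward differences of the values at u = -3, -2, -1, 0:
  P  : 4  -1  -4  -5
  Δ  : -5  -3  -1
  Δ^2: 2  2
  Δ^3: 0
The second differences are constant (2) and nonzero, while all higher differences vanish, so the minimal degree is 2.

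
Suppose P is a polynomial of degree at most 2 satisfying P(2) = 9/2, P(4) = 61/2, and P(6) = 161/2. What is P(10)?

505/2

Forward differences of the values at t = 2, 4, 6:
  P  : 9/2  61/2  161/2
  Δ  : 26  50
  Δ^2: 24
The second differences are constant, confirming degree 2.
Interpolating (Newton forward form) and evaluating at t = 10 gives P(10) = 505/2.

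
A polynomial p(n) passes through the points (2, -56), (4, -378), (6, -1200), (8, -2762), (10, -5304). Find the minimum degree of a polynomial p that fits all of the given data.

3

Forward differences of the values at n = 2, 4, 6, 8, 10:
  p  : -56  -378  -1200  -2762  -5304
  Δ  : -322  -822  -1562  -2542
  Δ^2: -500  -740  -980
  Δ^3: -240  -240
  Δ^4: 0
The third differences are constant (-240) and nonzero, while all higher differences vanish, so the minimal degree is 3.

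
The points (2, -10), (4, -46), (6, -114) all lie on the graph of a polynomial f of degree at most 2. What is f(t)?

Write f(t) = at^2 + bt + c. Substituting each data point gives a linear system:
  4a + 2b + c = -10
  16a + 4b + c = -46
  36a + 6b + c = -114
Solving the system yields a = -4, b = 6, c = -6.
So f(t) = -4t^2 + 6t - 6.
Check: f(2) = -10. ✓

f(t) = -4t^2 + 6t - 6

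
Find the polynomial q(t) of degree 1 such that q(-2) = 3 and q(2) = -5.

Using the Lagrange interpolation formula with nodes -2, 2:
  L_0(t) = (t - 2) / -4
  L_1(t) = (t + 2) / 4
Then q(t) = 3·L_0(t) - 5·L_1(t).
Expanding and collecting terms gives q(t) = -2t - 1.
Check: q(2) = -5. ✓

q(t) = -2t - 1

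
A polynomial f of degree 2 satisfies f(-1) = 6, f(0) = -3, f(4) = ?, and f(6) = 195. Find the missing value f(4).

81

The 3 known points determine the degree-2 polynomial uniquely.
Write f(s) = as^2 + bs + c. Substituting each data point gives a linear system:
  a - b + c = 6
  c = -3
  36a + 6b + c = 195
Solving the system yields a = 6, b = -3, c = -3.
So f(s) = 6s^2 - 3s - 3.
Then f(4) = 81.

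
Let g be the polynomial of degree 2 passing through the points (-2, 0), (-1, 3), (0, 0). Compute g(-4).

-24

Write g(s) = as^2 + bs + c. Substituting each data point gives a linear system:
  4a - 2b + c = 0
  a - b + c = 3
  c = 0
Solving the system yields a = -3, b = -6, c = 0.
So g(s) = -3s^2 - 6s.
Then g(-4) = -24.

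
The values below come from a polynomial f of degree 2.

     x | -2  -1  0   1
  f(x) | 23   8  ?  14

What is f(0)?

On equispaced nodes a degree-2 polynomial has vanishing third forward difference, so
  - f(-2) + 3·f(-1) - 3·f(0) + f(1) = 0.
Substituting the known values and solving for f(0):
  -3·f(0) = -15
  f(0) = 5.

5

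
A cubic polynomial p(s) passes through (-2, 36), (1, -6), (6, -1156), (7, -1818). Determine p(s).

p(s) = -5s^3 - 2s^2 - s + 2

Write p(s) = as^3 + bs^2 + cs + d. Substituting each data point gives a linear system:
  -8a + 4b - 2c + d = 36
  a + b + c + d = -6
  216a + 36b + 6c + d = -1156
  343a + 49b + 7c + d = -1818
Solving the system yields a = -5, b = -2, c = -1, d = 2.
So p(s) = -5s^3 - 2s^2 - s + 2.
Check: p(-2) = 36. ✓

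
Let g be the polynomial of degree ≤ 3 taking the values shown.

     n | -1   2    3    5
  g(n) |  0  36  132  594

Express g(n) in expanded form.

Write g(n) = an^3 + bn^2 + cn + d. Substituting each data point gives a linear system:
  -a + b - c + d = 0
  8a + 4b + 2c + d = 36
  27a + 9b + 3c + d = 132
  125a + 25b + 5c + d = 594
Solving the system yields a = 4, b = 5, c = -5, d = -6.
So g(n) = 4n^3 + 5n^2 - 5n - 6.
Check: g(2) = 36. ✓

g(n) = 4n^3 + 5n^2 - 5n - 6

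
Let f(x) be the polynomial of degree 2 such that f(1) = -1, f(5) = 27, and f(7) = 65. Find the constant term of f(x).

2

Write f(x) = ax^2 + bx + c. Substituting each data point gives a linear system:
  a + b + c = -1
  25a + 5b + c = 27
  49a + 7b + c = 65
Solving the system yields a = 2, b = -5, c = 2.
So f(x) = 2x² - 5x + 2.
The constant term is 2.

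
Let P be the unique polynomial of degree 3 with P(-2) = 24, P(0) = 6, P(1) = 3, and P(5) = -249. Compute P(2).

-12

Using the Lagrange interpolation formula with nodes -2, 0, 1, 5:
  L_0(x) = x(x - 1)(x - 5) / -42
  L_1(x) = (x + 2)(x - 1)(x - 5) / 10
  L_2(x) = (x + 2)x(x - 5) / -12
  L_3(x) = (x + 2)x(x - 1) / 140
Then P(x) = 24·L_0(x) + 6·L_1(x) + 3·L_2(x) - 249·L_3(x).
Expanding and collecting terms gives P(x) = -2x^3 - x + 6.
Evaluating at x = 2: P(2) = -12.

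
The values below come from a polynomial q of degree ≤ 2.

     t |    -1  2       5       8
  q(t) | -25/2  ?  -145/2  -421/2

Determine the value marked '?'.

The 3 known points determine the degree-2 polynomial uniquely.
Write q(t) = at^2 + bt + c. Substituting each data point gives a linear system:
  a - b + c = -25/2
  25a + 5b + c = -145/2
  64a + 8b + c = -421/2
Solving the system yields a = -4, b = 6, c = -5/2.
So q(t) = -4t^2 + 6t - 5/2.
Then q(2) = -13/2.

-13/2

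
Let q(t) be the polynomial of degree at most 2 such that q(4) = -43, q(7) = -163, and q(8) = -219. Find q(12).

-523

Write q(t) = at^2 + bt + c. Substituting each data point gives a linear system:
  16a + 4b + c = -43
  49a + 7b + c = -163
  64a + 8b + c = -219
Solving the system yields a = -4, b = 4, c = 5.
So q(t) = -4t^2 + 4t + 5.
Then q(12) = -523.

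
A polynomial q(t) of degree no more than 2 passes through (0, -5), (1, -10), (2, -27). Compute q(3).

Write q(t) = at^2 + bt + c. Substituting each data point gives a linear system:
  c = -5
  a + b + c = -10
  4a + 2b + c = -27
Solving the system yields a = -6, b = 1, c = -5.
So q(t) = -6t^2 + t - 5.
Then q(3) = -56.

-56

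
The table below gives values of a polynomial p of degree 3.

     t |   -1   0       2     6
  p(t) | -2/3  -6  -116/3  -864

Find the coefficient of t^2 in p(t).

1/3

Write p(t) = at^3 + bt^2 + ct + d. Substituting each data point gives a linear system:
  -a + b - c + d = -2/3
  d = -6
  8a + 4b + 2c + d = -116/3
  216a + 36b + 6c + d = -864
Solving the system yields a = -4, b = 1/3, c = -1, d = -6.
So p(t) = -4t^3 + (1/3)t^2 - t - 6.
The coefficient of t^2 is 1/3.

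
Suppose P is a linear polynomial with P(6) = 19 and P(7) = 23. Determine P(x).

Write P(x) = ax + b. Substituting each data point gives a linear system:
  6a + b = 19
  7a + b = 23
Solving the system yields a = 4, b = -5.
So P(x) = 4x - 5.
Check: P(7) = 23. ✓

P(x) = 4x - 5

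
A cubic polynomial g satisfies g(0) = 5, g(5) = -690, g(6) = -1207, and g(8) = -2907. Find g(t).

Using the Lagrange interpolation formula with nodes 0, 5, 6, 8:
  L_0(t) = (t - 5)(t - 6)(t - 8) / -240
  L_1(t) = t(t - 6)(t - 8) / 15
  L_2(t) = t(t - 5)(t - 8) / -12
  L_3(t) = t(t - 5)(t - 6) / 48
Then g(t) = 5·L_0(t) - 690·L_1(t) - 1207·L_2(t) - 2907·L_3(t).
Expanding and collecting terms gives g(t) = -6t^3 + 3t^2 - 4t + 5.
Check: g(6) = -1207. ✓

g(t) = -6t^3 + 3t^2 - 4t + 5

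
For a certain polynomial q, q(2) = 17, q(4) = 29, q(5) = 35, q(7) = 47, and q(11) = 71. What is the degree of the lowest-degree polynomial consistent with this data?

Divided differences on the nodes 2, 4, 5, 7, 11:
  order 0: 17  29  35  47  71
  order 1: 6  6  6  6
  order 2: 0  0  0
  order 3: 0  0
  order 4: 0
The order-1 divided differences are all 6 (nonzero) and every higher order vanishes, so the data lies on a polynomial of degree exactly 1.

1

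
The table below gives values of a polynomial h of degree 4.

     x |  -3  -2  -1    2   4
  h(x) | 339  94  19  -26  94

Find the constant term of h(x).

Write h(x) = ax^4 + bx^3 + cx^2 + dx + e. Substituting each data point gives a linear system:
  81a - 27b + 9c - 3d + e = 339
  16a - 8b + 4c - 2d + e = 94
  a - b + c - d + e = 19
  16a + 8b + 4c + 2d + e = -26
  256a + 64b + 16c + 4d + e = 94
Solving the system yields a = 2, b = -6, c = -1, d = -6, e = 6.
So h(x) = 2x⁴ - 6x³ - x² - 6x + 6.
The constant term is 6.

6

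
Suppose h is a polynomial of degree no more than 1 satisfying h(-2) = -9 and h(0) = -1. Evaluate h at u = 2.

Write h(u) = au + b. Substituting each data point gives a linear system:
  -2a + b = -9
  b = -1
Solving the system yields a = 4, b = -1.
So h(u) = 4u - 1.
Then h(2) = 7.

7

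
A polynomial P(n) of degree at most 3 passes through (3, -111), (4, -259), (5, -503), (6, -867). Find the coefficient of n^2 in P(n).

0

Write P(n) = an^3 + bn^2 + cn + d. Substituting each data point gives a linear system:
  27a + 9b + 3c + d = -111
  64a + 16b + 4c + d = -259
  125a + 25b + 5c + d = -503
  216a + 36b + 6c + d = -867
Solving the system yields a = -4, b = 0, c = 0, d = -3.
So P(n) = -4n^3 - 3.
The coefficient of n^2 is 0.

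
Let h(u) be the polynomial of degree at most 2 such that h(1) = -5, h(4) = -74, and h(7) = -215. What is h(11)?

-515

Write h(u) = au^2 + bu + c. Substituting each data point gives a linear system:
  a + b + c = -5
  16a + 4b + c = -74
  49a + 7b + c = -215
Solving the system yields a = -4, b = -3, c = 2.
So h(u) = -4u^2 - 3u + 2.
Then h(11) = -515.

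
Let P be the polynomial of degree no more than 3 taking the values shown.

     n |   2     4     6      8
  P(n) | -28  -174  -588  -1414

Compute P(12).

-4878

Write P(n) = an^3 + bn^2 + cn + d. Substituting each data point gives a linear system:
  8a + 4b + 2c + d = -28
  64a + 16b + 4c + d = -174
  216a + 36b + 6c + d = -588
  512a + 64b + 8c + d = -1414
Solving the system yields a = -3, b = 5/2, c = -4, d = -6.
So P(n) = -3n^3 + (5/2)n^2 - 4n - 6.
Then P(12) = -4878.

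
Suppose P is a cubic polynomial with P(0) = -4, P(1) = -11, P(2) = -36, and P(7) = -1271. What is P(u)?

Using the Lagrange interpolation formula with nodes 0, 1, 2, 7:
  L_0(u) = (u - 1)(u - 2)(u - 7) / -14
  L_1(u) = u(u - 2)(u - 7) / 6
  L_2(u) = u(u - 1)(u - 7) / -10
  L_3(u) = u(u - 1)(u - 2) / 210
Then P(u) = -4·L_0(u) - 11·L_1(u) - 36·L_2(u) - 1271·L_3(u).
Expanding and collecting terms gives P(u) = -4u^3 + 3u^2 - 6u - 4.
Check: P(7) = -1271. ✓

P(u) = -4u^3 + 3u^2 - 6u - 4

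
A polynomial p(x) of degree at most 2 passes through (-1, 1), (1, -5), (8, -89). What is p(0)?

Write p(x) = ax^2 + bx + c. Substituting each data point gives a linear system:
  a - b + c = 1
  a + b + c = -5
  64a + 8b + c = -89
Solving the system yields a = -1, b = -3, c = -1.
So p(x) = -x^2 - 3x - 1.
Then p(0) = -1.

-1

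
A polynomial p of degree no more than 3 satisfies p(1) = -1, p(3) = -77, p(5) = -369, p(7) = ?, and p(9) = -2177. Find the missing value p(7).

-1021

On equispaced nodes a degree-3 polynomial has vanishing fourth forward difference, so
  p(1) - 4·p(3) + 6·p(5) - 4·p(7) + p(9) = 0.
Substituting the known values and solving for p(7):
  -4·p(7) = 4084
  p(7) = -1021.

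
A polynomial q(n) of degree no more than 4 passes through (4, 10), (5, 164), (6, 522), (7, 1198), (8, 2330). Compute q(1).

-8

Forward differences of the values at n = 4, 5, 6, 7, 8:
  q  : 10  164  522  1198  2330
  Δ  : 154  358  676  1132
  Δ^2: 204  318  456
  Δ^3: 114  138
  Δ^4: 24
The fourth differences are constant, confirming degree 4.
Interpolating (Newton forward form) and evaluating at n = 1 gives q(1) = -8.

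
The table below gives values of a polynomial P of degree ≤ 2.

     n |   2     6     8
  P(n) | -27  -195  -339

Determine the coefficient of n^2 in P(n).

Write P(n) = an^2 + bn + c. Substituting each data point gives a linear system:
  4a + 2b + c = -27
  36a + 6b + c = -195
  64a + 8b + c = -339
Solving the system yields a = -5, b = -2, c = -3.
So P(n) = -5n^2 - 2n - 3.
The leading coefficient is -5.

-5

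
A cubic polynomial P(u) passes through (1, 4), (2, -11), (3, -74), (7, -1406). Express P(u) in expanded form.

P(u) = -5u^3 + 6u^2 + 2u + 1

Using the Lagrange interpolation formula with nodes 1, 2, 3, 7:
  L_0(u) = (u - 2)(u - 3)(u - 7) / -12
  L_1(u) = (u - 1)(u - 3)(u - 7) / 5
  L_2(u) = (u - 1)(u - 2)(u - 7) / -8
  L_3(u) = (u - 1)(u - 2)(u - 3) / 120
Then P(u) = 4·L_0(u) - 11·L_1(u) - 74·L_2(u) - 1406·L_3(u).
Expanding and collecting terms gives P(u) = -5u^3 + 6u^2 + 2u + 1.
Check: P(3) = -74. ✓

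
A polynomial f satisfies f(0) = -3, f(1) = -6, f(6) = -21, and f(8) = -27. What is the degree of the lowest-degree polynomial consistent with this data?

Divided differences on the nodes 0, 1, 6, 8:
  order 0: -3  -6  -21  -27
  order 1: -3  -3  -3
  order 2: 0  0
  order 3: 0
The order-1 divided differences are all -3 (nonzero) and every higher order vanishes, so the data lies on a polynomial of degree exactly 1.

1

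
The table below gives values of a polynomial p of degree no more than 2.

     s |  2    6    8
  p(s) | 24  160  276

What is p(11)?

510

Using the Lagrange interpolation formula with nodes 2, 6, 8:
  L_0(s) = (s - 6)(s - 8) / 24
  L_1(s) = (s - 2)(s - 8) / -8
  L_2(s) = (s - 2)(s - 6) / 12
Then p(s) = 24·L_0(s) + 160·L_1(s) + 276·L_2(s).
Expanding and collecting terms gives p(s) = 4s^2 + 2s + 4.
Evaluating at s = 11: p(11) = 510.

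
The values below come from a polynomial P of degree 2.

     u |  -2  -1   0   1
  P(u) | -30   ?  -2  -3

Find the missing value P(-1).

-11

On equispaced nodes a degree-2 polynomial has vanishing third forward difference, so
  - P(-2) + 3·P(-1) - 3·P(0) + P(1) = 0.
Substituting the known values and solving for P(-1):
  3·P(-1) = -33
  P(-1) = -11.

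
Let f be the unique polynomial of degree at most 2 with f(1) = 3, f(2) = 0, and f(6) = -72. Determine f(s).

Write f(s) = as^2 + bs + c. Substituting each data point gives a linear system:
  a + b + c = 3
  4a + 2b + c = 0
  36a + 6b + c = -72
Solving the system yields a = -3, b = 6, c = 0.
So f(s) = -3s^2 + 6s.
Check: f(6) = -72. ✓

f(s) = -3s^2 + 6s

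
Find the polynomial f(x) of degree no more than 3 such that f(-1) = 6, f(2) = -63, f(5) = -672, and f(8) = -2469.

f(x) = -4x^3 - 6x^2 - 5x + 3

Write f(x) = ax^3 + bx^2 + cx + d. Substituting each data point gives a linear system:
  -a + b - c + d = 6
  8a + 4b + 2c + d = -63
  125a + 25b + 5c + d = -672
  512a + 64b + 8c + d = -2469
Solving the system yields a = -4, b = -6, c = -5, d = 3.
So f(x) = -4x^3 - 6x^2 - 5x + 3.
Check: f(8) = -2469. ✓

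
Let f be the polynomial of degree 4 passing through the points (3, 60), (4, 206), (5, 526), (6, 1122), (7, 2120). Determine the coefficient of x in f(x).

-6

Write f(x) = ax^4 + bx^3 + cx^2 + dx + e. Substituting each data point gives a linear system:
  81a + 27b + 9c + 3d + e = 60
  256a + 64b + 16c + 4d + e = 206
  625a + 125b + 25c + 5d + e = 526
  1296a + 216b + 36c + 6d + e = 1122
  2401a + 343b + 49c + 7d + e = 2120
Solving the system yields a = 1, b = -1, c = 2, d = -6, e = 6.
So f(x) = x⁴ - x³ + 2x² - 6x + 6.
The coefficient of x is -6.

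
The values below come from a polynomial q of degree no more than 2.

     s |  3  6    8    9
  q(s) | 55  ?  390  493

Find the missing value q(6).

The 3 known points determine the degree-2 polynomial uniquely.
Write q(s) = as^2 + bs + c. Substituting each data point gives a linear system:
  9a + 3b + c = 55
  64a + 8b + c = 390
  81a + 9b + c = 493
Solving the system yields a = 6, b = 1, c = -2.
So q(s) = 6s^2 + s - 2.
Then q(6) = 220.

220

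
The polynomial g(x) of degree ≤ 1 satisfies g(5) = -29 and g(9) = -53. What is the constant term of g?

1

Write g(x) = ax + b. Substituting each data point gives a linear system:
  5a + b = -29
  9a + b = -53
Solving the system yields a = -6, b = 1.
So g(x) = -6x + 1.
The constant term is 1.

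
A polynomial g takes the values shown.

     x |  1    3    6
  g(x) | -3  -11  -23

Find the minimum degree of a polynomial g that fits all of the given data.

Divided differences on the nodes 1, 3, 6:
  order 0: -3  -11  -23
  order 1: -4  -4
  order 2: 0
The order-1 divided differences are all -4 (nonzero) and every higher order vanishes, so the data lies on a polynomial of degree exactly 1.

1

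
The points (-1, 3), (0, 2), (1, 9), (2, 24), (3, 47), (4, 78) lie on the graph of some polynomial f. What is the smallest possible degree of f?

2

Forward differences of the values at s = -1, 0, 1, 2, 3, 4:
  f  : 3  2  9  24  47  78
  Δ  : -1  7  15  23  31
  Δ^2: 8  8  8  8
  Δ^3: 0  0  0
  Δ^4: 0  0
  Δ^5: 0
The second differences are constant (8) and nonzero, while all higher differences vanish, so the minimal degree is 2.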